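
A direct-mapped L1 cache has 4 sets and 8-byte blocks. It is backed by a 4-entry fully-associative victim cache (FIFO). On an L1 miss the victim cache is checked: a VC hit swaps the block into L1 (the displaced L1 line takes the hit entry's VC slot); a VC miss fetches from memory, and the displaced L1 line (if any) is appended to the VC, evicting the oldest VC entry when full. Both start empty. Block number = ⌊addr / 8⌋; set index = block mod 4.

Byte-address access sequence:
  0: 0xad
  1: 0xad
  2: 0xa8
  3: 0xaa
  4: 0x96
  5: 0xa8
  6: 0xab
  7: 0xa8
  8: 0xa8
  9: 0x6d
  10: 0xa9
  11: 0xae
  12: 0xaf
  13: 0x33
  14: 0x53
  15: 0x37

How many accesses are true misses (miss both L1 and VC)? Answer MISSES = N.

  [0] addr=0xad blk=21 s=1: MISS | VC []
  [1] addr=0xad blk=21 s=1: L1-HIT | VC []
  [2] addr=0xa8 blk=21 s=1: L1-HIT | VC []
  [3] addr=0xaa blk=21 s=1: L1-HIT | VC []
  [4] addr=0x96 blk=18 s=2: MISS | VC []
  [5] addr=0xa8 blk=21 s=1: L1-HIT | VC []
  [6] addr=0xab blk=21 s=1: L1-HIT | VC []
  [7] addr=0xa8 blk=21 s=1: L1-HIT | VC []
  [8] addr=0xa8 blk=21 s=1: L1-HIT | VC []
  [9] addr=0x6d blk=13 s=1: MISS | VC [21]
  [10] addr=0xa9 blk=21 s=1: VC-HIT | VC [13]
  [11] addr=0xae blk=21 s=1: L1-HIT | VC [13]
  [12] addr=0xaf blk=21 s=1: L1-HIT | VC [13]
  [13] addr=0x33 blk=6 s=2: MISS | VC [13, 18]
  [14] addr=0x53 blk=10 s=2: MISS | VC [13, 18, 6]
  [15] addr=0x37 blk=6 s=2: VC-HIT | VC [13, 18, 10]

MISSES = 5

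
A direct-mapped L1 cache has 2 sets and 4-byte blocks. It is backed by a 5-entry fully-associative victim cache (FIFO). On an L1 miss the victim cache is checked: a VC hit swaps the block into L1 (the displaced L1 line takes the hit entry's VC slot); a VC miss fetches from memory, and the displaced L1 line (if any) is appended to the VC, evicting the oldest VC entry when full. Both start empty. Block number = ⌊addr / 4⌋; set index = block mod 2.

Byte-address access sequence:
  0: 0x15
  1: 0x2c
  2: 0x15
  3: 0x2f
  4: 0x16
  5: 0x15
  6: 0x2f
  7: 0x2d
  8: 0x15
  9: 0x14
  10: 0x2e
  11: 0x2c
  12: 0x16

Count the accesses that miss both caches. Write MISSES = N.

MISSES = 2

0: 0x15 (blk 5, set 1) → MISS  vc=[]
1: 0x2c (blk 11, set 1) → MISS  vc=[5]
2: 0x15 (blk 5, set 1) → VC-HIT  vc=[11]
3: 0x2f (blk 11, set 1) → VC-HIT  vc=[5]
4: 0x16 (blk 5, set 1) → VC-HIT  vc=[11]
5: 0x15 (blk 5, set 1) → L1-HIT  vc=[11]
6: 0x2f (blk 11, set 1) → VC-HIT  vc=[5]
7: 0x2d (blk 11, set 1) → L1-HIT  vc=[5]
8: 0x15 (blk 5, set 1) → VC-HIT  vc=[11]
9: 0x14 (blk 5, set 1) → L1-HIT  vc=[11]
10: 0x2e (blk 11, set 1) → VC-HIT  vc=[5]
11: 0x2c (blk 11, set 1) → L1-HIT  vc=[5]
12: 0x16 (blk 5, set 1) → VC-HIT  vc=[11]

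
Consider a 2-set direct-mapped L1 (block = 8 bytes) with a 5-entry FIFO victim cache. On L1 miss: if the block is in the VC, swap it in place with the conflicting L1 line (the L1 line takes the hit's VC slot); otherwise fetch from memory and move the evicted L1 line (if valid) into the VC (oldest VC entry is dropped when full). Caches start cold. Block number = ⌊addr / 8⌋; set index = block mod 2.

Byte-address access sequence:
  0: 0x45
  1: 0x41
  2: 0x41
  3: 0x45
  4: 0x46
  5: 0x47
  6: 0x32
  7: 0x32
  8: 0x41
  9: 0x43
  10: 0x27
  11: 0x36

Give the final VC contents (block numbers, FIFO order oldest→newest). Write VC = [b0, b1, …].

VC = [4, 8]

#0 0x45→b8/s0 MISS; vc=[]
#1 0x41→b8/s0 L1-HIT; vc=[]
#2 0x41→b8/s0 L1-HIT; vc=[]
#3 0x45→b8/s0 L1-HIT; vc=[]
#4 0x46→b8/s0 L1-HIT; vc=[]
#5 0x47→b8/s0 L1-HIT; vc=[]
#6 0x32→b6/s0 MISS; vc=[8]
#7 0x32→b6/s0 L1-HIT; vc=[8]
#8 0x41→b8/s0 VC-HIT; vc=[6]
#9 0x43→b8/s0 L1-HIT; vc=[6]
#10 0x27→b4/s0 MISS; vc=[6,8]
#11 0x36→b6/s0 VC-HIT; vc=[4,8]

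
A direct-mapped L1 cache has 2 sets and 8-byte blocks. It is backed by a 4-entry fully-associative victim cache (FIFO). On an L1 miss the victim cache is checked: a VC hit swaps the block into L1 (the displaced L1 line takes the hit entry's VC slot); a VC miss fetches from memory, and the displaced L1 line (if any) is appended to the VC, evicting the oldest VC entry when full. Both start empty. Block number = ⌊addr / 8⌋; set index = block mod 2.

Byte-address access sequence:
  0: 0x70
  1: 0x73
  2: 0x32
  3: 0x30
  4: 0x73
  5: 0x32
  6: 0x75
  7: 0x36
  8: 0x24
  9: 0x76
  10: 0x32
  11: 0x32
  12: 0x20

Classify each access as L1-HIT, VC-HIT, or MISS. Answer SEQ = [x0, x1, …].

SEQ = [MISS, L1-HIT, MISS, L1-HIT, VC-HIT, VC-HIT, VC-HIT, VC-HIT, MISS, VC-HIT, VC-HIT, L1-HIT, VC-HIT]

#0 0x70→b14/s0 MISS; vc=[]
#1 0x73→b14/s0 L1-HIT; vc=[]
#2 0x32→b6/s0 MISS; vc=[14]
#3 0x30→b6/s0 L1-HIT; vc=[14]
#4 0x73→b14/s0 VC-HIT; vc=[6]
#5 0x32→b6/s0 VC-HIT; vc=[14]
#6 0x75→b14/s0 VC-HIT; vc=[6]
#7 0x36→b6/s0 VC-HIT; vc=[14]
#8 0x24→b4/s0 MISS; vc=[14,6]
#9 0x76→b14/s0 VC-HIT; vc=[4,6]
#10 0x32→b6/s0 VC-HIT; vc=[4,14]
#11 0x32→b6/s0 L1-HIT; vc=[4,14]
#12 0x20→b4/s0 VC-HIT; vc=[6,14]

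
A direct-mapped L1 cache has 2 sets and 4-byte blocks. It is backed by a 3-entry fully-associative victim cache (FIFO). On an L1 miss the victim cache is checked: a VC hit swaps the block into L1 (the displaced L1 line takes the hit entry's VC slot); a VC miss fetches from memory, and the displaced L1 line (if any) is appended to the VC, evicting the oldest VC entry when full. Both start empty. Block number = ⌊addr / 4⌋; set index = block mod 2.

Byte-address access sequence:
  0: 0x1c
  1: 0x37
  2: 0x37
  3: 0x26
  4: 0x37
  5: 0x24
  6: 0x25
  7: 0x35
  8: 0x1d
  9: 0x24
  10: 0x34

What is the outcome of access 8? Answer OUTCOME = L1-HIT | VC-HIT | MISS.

  [0] addr=0x1c blk=7 s=1: MISS | VC []
  [1] addr=0x37 blk=13 s=1: MISS | VC [7]
  [2] addr=0x37 blk=13 s=1: L1-HIT | VC [7]
  [3] addr=0x26 blk=9 s=1: MISS | VC [7, 13]
  [4] addr=0x37 blk=13 s=1: VC-HIT | VC [7, 9]
  [5] addr=0x24 blk=9 s=1: VC-HIT | VC [7, 13]
  [6] addr=0x25 blk=9 s=1: L1-HIT | VC [7, 13]
  [7] addr=0x35 blk=13 s=1: VC-HIT | VC [7, 9]
  [8] addr=0x1d blk=7 s=1: VC-HIT | VC [13, 9]
  [9] addr=0x24 blk=9 s=1: VC-HIT | VC [13, 7]
  [10] addr=0x34 blk=13 s=1: VC-HIT | VC [9, 7]

OUTCOME = VC-HIT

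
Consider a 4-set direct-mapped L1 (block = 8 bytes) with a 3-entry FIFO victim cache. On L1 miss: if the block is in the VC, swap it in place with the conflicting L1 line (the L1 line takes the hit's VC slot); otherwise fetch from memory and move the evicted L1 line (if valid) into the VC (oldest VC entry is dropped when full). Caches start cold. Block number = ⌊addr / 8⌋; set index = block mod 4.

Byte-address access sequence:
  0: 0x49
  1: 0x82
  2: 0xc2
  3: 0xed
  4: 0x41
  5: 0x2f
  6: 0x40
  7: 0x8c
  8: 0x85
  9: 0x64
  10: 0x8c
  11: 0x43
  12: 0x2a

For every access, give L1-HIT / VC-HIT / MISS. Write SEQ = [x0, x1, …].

SEQ = [MISS, MISS, MISS, MISS, MISS, MISS, L1-HIT, MISS, MISS, MISS, L1-HIT, VC-HIT, VC-HIT]

#0 0x49→b9/s1 MISS; vc=[]
#1 0x82→b16/s0 MISS; vc=[]
#2 0xc2→b24/s0 MISS; vc=[16]
#3 0xed→b29/s1 MISS; vc=[16,9]
#4 0x41→b8/s0 MISS; vc=[16,9,24]
#5 0x2f→b5/s1 MISS; vc=[9,24,29]
#6 0x40→b8/s0 L1-HIT; vc=[9,24,29]
#7 0x8c→b17/s1 MISS; vc=[24,29,5]
#8 0x85→b16/s0 MISS; vc=[29,5,8]
#9 0x64→b12/s0 MISS; vc=[5,8,16]
#10 0x8c→b17/s1 L1-HIT; vc=[5,8,16]
#11 0x43→b8/s0 VC-HIT; vc=[5,12,16]
#12 0x2a→b5/s1 VC-HIT; vc=[17,12,16]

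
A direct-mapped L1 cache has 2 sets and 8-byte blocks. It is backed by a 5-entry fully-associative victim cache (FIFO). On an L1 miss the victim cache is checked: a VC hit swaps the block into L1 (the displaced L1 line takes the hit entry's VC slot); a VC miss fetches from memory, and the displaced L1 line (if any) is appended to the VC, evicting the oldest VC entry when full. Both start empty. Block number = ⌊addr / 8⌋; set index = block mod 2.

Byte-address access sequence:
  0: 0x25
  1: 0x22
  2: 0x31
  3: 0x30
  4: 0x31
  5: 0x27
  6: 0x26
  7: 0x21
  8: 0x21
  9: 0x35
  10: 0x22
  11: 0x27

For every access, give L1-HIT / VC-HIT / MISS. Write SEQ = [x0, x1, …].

  [0] addr=0x25 blk=4 s=0: MISS | VC []
  [1] addr=0x22 blk=4 s=0: L1-HIT | VC []
  [2] addr=0x31 blk=6 s=0: MISS | VC [4]
  [3] addr=0x30 blk=6 s=0: L1-HIT | VC [4]
  [4] addr=0x31 blk=6 s=0: L1-HIT | VC [4]
  [5] addr=0x27 blk=4 s=0: VC-HIT | VC [6]
  [6] addr=0x26 blk=4 s=0: L1-HIT | VC [6]
  [7] addr=0x21 blk=4 s=0: L1-HIT | VC [6]
  [8] addr=0x21 blk=4 s=0: L1-HIT | VC [6]
  [9] addr=0x35 blk=6 s=0: VC-HIT | VC [4]
  [10] addr=0x22 blk=4 s=0: VC-HIT | VC [6]
  [11] addr=0x27 blk=4 s=0: L1-HIT | VC [6]

SEQ = [MISS, L1-HIT, MISS, L1-HIT, L1-HIT, VC-HIT, L1-HIT, L1-HIT, L1-HIT, VC-HIT, VC-HIT, L1-HIT]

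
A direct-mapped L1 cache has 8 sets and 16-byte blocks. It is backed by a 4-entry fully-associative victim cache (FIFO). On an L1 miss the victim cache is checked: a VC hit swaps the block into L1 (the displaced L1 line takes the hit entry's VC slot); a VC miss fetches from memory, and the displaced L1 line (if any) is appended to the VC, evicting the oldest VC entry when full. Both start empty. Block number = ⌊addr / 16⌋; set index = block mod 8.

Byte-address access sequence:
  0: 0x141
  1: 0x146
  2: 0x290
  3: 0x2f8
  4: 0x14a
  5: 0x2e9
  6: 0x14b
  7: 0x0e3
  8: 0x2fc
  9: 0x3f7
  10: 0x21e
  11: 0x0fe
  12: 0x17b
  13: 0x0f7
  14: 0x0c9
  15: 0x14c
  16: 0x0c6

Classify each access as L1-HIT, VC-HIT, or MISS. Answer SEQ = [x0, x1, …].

SEQ = [MISS, L1-HIT, MISS, MISS, L1-HIT, MISS, L1-HIT, MISS, L1-HIT, MISS, MISS, MISS, MISS, VC-HIT, MISS, VC-HIT, VC-HIT]

  [0] addr=0x141 blk=20 s=4: MISS | VC []
  [1] addr=0x146 blk=20 s=4: L1-HIT | VC []
  [2] addr=0x290 blk=41 s=1: MISS | VC []
  [3] addr=0x2f8 blk=47 s=7: MISS | VC []
  [4] addr=0x14a blk=20 s=4: L1-HIT | VC []
  [5] addr=0x2e9 blk=46 s=6: MISS | VC []
  [6] addr=0x14b blk=20 s=4: L1-HIT | VC []
  [7] addr=0xe3 blk=14 s=6: MISS | VC [46]
  [8] addr=0x2fc blk=47 s=7: L1-HIT | VC [46]
  [9] addr=0x3f7 blk=63 s=7: MISS | VC [46, 47]
  [10] addr=0x21e blk=33 s=1: MISS | VC [46, 47, 41]
  [11] addr=0xfe blk=15 s=7: MISS | VC [46, 47, 41, 63]
  [12] addr=0x17b blk=23 s=7: MISS | VC [47, 41, 63, 15]
  [13] addr=0xf7 blk=15 s=7: VC-HIT | VC [47, 41, 63, 23]
  [14] addr=0xc9 blk=12 s=4: MISS | VC [41, 63, 23, 20]
  [15] addr=0x14c blk=20 s=4: VC-HIT | VC [41, 63, 23, 12]
  [16] addr=0xc6 blk=12 s=4: VC-HIT | VC [41, 63, 23, 20]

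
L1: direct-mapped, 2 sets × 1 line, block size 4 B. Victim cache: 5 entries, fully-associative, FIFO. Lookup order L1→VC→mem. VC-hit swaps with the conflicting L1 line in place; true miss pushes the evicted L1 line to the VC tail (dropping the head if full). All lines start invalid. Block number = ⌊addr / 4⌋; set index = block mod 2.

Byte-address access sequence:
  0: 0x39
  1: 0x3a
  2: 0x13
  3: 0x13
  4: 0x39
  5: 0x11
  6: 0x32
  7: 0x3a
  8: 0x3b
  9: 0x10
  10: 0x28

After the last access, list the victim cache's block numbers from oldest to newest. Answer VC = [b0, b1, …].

#0 0x39→b14/s0 MISS; vc=[]
#1 0x3a→b14/s0 L1-HIT; vc=[]
#2 0x13→b4/s0 MISS; vc=[14]
#3 0x13→b4/s0 L1-HIT; vc=[14]
#4 0x39→b14/s0 VC-HIT; vc=[4]
#5 0x11→b4/s0 VC-HIT; vc=[14]
#6 0x32→b12/s0 MISS; vc=[14,4]
#7 0x3a→b14/s0 VC-HIT; vc=[12,4]
#8 0x3b→b14/s0 L1-HIT; vc=[12,4]
#9 0x10→b4/s0 VC-HIT; vc=[12,14]
#10 0x28→b10/s0 MISS; vc=[12,14,4]

VC = [12, 14, 4]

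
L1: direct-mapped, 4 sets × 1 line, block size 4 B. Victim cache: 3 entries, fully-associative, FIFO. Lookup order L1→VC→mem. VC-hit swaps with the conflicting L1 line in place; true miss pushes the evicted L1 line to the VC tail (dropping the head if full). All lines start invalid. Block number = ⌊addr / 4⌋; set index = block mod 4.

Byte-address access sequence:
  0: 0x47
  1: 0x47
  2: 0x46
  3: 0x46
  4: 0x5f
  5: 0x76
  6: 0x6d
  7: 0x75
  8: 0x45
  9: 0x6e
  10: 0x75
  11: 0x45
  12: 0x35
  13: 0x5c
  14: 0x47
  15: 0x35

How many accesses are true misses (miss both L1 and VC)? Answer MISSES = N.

0: 0x47 (blk 17, set 1) → MISS  vc=[]
1: 0x47 (blk 17, set 1) → L1-HIT  vc=[]
2: 0x46 (blk 17, set 1) → L1-HIT  vc=[]
3: 0x46 (blk 17, set 1) → L1-HIT  vc=[]
4: 0x5f (blk 23, set 3) → MISS  vc=[]
5: 0x76 (blk 29, set 1) → MISS  vc=[17]
6: 0x6d (blk 27, set 3) → MISS  vc=[17, 23]
7: 0x75 (blk 29, set 1) → L1-HIT  vc=[17, 23]
8: 0x45 (blk 17, set 1) → VC-HIT  vc=[29, 23]
9: 0x6e (blk 27, set 3) → L1-HIT  vc=[29, 23]
10: 0x75 (blk 29, set 1) → VC-HIT  vc=[17, 23]
11: 0x45 (blk 17, set 1) → VC-HIT  vc=[29, 23]
12: 0x35 (blk 13, set 1) → MISS  vc=[29, 23, 17]
13: 0x5c (blk 23, set 3) → VC-HIT  vc=[29, 27, 17]
14: 0x47 (blk 17, set 1) → VC-HIT  vc=[29, 27, 13]
15: 0x35 (blk 13, set 1) → VC-HIT  vc=[29, 27, 17]

MISSES = 5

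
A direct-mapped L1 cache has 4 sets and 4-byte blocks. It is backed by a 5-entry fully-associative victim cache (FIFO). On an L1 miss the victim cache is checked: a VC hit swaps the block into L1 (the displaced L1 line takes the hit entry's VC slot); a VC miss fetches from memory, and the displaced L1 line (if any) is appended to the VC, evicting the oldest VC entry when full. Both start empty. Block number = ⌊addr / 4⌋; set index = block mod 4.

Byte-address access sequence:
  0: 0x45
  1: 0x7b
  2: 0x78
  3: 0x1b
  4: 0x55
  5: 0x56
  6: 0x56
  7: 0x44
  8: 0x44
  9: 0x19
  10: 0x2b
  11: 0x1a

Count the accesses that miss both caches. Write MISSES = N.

0: 0x45 (blk 17, set 1) → MISS  vc=[]
1: 0x7b (blk 30, set 2) → MISS  vc=[]
2: 0x78 (blk 30, set 2) → L1-HIT  vc=[]
3: 0x1b (blk 6, set 2) → MISS  vc=[30]
4: 0x55 (blk 21, set 1) → MISS  vc=[30, 17]
5: 0x56 (blk 21, set 1) → L1-HIT  vc=[30, 17]
6: 0x56 (blk 21, set 1) → L1-HIT  vc=[30, 17]
7: 0x44 (blk 17, set 1) → VC-HIT  vc=[30, 21]
8: 0x44 (blk 17, set 1) → L1-HIT  vc=[30, 21]
9: 0x19 (blk 6, set 2) → L1-HIT  vc=[30, 21]
10: 0x2b (blk 10, set 2) → MISS  vc=[30, 21, 6]
11: 0x1a (blk 6, set 2) → VC-HIT  vc=[30, 21, 10]

MISSES = 5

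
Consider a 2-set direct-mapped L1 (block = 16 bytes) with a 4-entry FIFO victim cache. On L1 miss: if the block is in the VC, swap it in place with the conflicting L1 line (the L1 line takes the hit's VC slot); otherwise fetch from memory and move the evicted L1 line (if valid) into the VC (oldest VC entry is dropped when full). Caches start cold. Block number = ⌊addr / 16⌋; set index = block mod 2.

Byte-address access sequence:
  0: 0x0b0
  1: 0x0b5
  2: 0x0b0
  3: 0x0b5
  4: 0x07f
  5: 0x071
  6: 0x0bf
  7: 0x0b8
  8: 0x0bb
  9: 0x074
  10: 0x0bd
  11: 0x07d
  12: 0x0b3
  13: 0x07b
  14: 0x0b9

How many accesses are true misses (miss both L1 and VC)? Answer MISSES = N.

#0 0xb0→b11/s1 MISS; vc=[]
#1 0xb5→b11/s1 L1-HIT; vc=[]
#2 0xb0→b11/s1 L1-HIT; vc=[]
#3 0xb5→b11/s1 L1-HIT; vc=[]
#4 0x7f→b7/s1 MISS; vc=[11]
#5 0x71→b7/s1 L1-HIT; vc=[11]
#6 0xbf→b11/s1 VC-HIT; vc=[7]
#7 0xb8→b11/s1 L1-HIT; vc=[7]
#8 0xbb→b11/s1 L1-HIT; vc=[7]
#9 0x74→b7/s1 VC-HIT; vc=[11]
#10 0xbd→b11/s1 VC-HIT; vc=[7]
#11 0x7d→b7/s1 VC-HIT; vc=[11]
#12 0xb3→b11/s1 VC-HIT; vc=[7]
#13 0x7b→b7/s1 VC-HIT; vc=[11]
#14 0xb9→b11/s1 VC-HIT; vc=[7]

MISSES = 2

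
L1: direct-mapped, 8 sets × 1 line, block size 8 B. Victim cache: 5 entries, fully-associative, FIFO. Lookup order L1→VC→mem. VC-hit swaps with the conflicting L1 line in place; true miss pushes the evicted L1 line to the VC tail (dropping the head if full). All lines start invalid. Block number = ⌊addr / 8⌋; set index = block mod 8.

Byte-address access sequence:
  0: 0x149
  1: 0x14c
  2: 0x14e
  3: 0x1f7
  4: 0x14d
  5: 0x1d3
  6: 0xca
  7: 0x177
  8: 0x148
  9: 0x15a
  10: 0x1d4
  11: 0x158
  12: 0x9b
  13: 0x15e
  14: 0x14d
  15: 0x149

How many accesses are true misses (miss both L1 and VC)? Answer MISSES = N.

MISSES = 7

  [0] addr=0x149 blk=41 s=1: MISS | VC []
  [1] addr=0x14c blk=41 s=1: L1-HIT | VC []
  [2] addr=0x14e blk=41 s=1: L1-HIT | VC []
  [3] addr=0x1f7 blk=62 s=6: MISS | VC []
  [4] addr=0x14d blk=41 s=1: L1-HIT | VC []
  [5] addr=0x1d3 blk=58 s=2: MISS | VC []
  [6] addr=0xca blk=25 s=1: MISS | VC [41]
  [7] addr=0x177 blk=46 s=6: MISS | VC [41, 62]
  [8] addr=0x148 blk=41 s=1: VC-HIT | VC [25, 62]
  [9] addr=0x15a blk=43 s=3: MISS | VC [25, 62]
  [10] addr=0x1d4 blk=58 s=2: L1-HIT | VC [25, 62]
  [11] addr=0x158 blk=43 s=3: L1-HIT | VC [25, 62]
  [12] addr=0x9b blk=19 s=3: MISS | VC [25, 62, 43]
  [13] addr=0x15e blk=43 s=3: VC-HIT | VC [25, 62, 19]
  [14] addr=0x14d blk=41 s=1: L1-HIT | VC [25, 62, 19]
  [15] addr=0x149 blk=41 s=1: L1-HIT | VC [25, 62, 19]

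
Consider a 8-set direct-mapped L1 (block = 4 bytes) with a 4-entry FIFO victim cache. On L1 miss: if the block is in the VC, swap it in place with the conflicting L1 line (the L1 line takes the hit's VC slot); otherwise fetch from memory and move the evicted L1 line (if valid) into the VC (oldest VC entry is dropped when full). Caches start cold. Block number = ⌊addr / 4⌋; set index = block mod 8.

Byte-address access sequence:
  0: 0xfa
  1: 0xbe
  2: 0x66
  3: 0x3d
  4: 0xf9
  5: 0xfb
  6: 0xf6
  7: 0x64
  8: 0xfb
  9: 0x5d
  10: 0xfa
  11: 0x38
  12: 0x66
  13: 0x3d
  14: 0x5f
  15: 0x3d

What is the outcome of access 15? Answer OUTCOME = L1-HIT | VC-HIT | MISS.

0: 0xfa (blk 62, set 6) → MISS  vc=[]
1: 0xbe (blk 47, set 7) → MISS  vc=[]
2: 0x66 (blk 25, set 1) → MISS  vc=[]
3: 0x3d (blk 15, set 7) → MISS  vc=[47]
4: 0xf9 (blk 62, set 6) → L1-HIT  vc=[47]
5: 0xfb (blk 62, set 6) → L1-HIT  vc=[47]
6: 0xf6 (blk 61, set 5) → MISS  vc=[47]
7: 0x64 (blk 25, set 1) → L1-HIT  vc=[47]
8: 0xfb (blk 62, set 6) → L1-HIT  vc=[47]
9: 0x5d (blk 23, set 7) → MISS  vc=[47, 15]
10: 0xfa (blk 62, set 6) → L1-HIT  vc=[47, 15]
11: 0x38 (blk 14, set 6) → MISS  vc=[47, 15, 62]
12: 0x66 (blk 25, set 1) → L1-HIT  vc=[47, 15, 62]
13: 0x3d (blk 15, set 7) → VC-HIT  vc=[47, 23, 62]
14: 0x5f (blk 23, set 7) → VC-HIT  vc=[47, 15, 62]
15: 0x3d (blk 15, set 7) → VC-HIT  vc=[47, 23, 62]

OUTCOME = VC-HIT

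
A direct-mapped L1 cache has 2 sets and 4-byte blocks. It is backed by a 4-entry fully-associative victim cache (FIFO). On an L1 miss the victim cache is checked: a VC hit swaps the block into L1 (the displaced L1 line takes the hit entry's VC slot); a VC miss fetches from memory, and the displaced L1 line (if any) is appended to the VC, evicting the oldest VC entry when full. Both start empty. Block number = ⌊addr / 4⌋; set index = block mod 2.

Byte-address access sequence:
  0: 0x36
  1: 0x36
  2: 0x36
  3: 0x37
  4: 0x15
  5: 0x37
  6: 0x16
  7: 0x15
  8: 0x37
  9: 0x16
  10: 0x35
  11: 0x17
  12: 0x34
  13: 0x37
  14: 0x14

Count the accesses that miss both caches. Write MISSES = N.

0: 0x36 (blk 13, set 1) → MISS  vc=[]
1: 0x36 (blk 13, set 1) → L1-HIT  vc=[]
2: 0x36 (blk 13, set 1) → L1-HIT  vc=[]
3: 0x37 (blk 13, set 1) → L1-HIT  vc=[]
4: 0x15 (blk 5, set 1) → MISS  vc=[13]
5: 0x37 (blk 13, set 1) → VC-HIT  vc=[5]
6: 0x16 (blk 5, set 1) → VC-HIT  vc=[13]
7: 0x15 (blk 5, set 1) → L1-HIT  vc=[13]
8: 0x37 (blk 13, set 1) → VC-HIT  vc=[5]
9: 0x16 (blk 5, set 1) → VC-HIT  vc=[13]
10: 0x35 (blk 13, set 1) → VC-HIT  vc=[5]
11: 0x17 (blk 5, set 1) → VC-HIT  vc=[13]
12: 0x34 (blk 13, set 1) → VC-HIT  vc=[5]
13: 0x37 (blk 13, set 1) → L1-HIT  vc=[5]
14: 0x14 (blk 5, set 1) → VC-HIT  vc=[13]

MISSES = 2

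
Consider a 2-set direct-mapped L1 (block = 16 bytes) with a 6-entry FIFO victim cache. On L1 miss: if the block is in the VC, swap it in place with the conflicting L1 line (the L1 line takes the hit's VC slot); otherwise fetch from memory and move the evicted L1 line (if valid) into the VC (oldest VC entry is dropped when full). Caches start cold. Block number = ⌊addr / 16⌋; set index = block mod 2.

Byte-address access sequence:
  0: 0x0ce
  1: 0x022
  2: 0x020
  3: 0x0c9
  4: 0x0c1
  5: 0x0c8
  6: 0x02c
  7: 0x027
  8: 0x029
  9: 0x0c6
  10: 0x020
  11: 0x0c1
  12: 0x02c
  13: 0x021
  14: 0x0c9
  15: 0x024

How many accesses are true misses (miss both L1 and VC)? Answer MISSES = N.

0: 0xce (blk 12, set 0) → MISS  vc=[]
1: 0x22 (blk 2, set 0) → MISS  vc=[12]
2: 0x20 (blk 2, set 0) → L1-HIT  vc=[12]
3: 0xc9 (blk 12, set 0) → VC-HIT  vc=[2]
4: 0xc1 (blk 12, set 0) → L1-HIT  vc=[2]
5: 0xc8 (blk 12, set 0) → L1-HIT  vc=[2]
6: 0x2c (blk 2, set 0) → VC-HIT  vc=[12]
7: 0x27 (blk 2, set 0) → L1-HIT  vc=[12]
8: 0x29 (blk 2, set 0) → L1-HIT  vc=[12]
9: 0xc6 (blk 12, set 0) → VC-HIT  vc=[2]
10: 0x20 (blk 2, set 0) → VC-HIT  vc=[12]
11: 0xc1 (blk 12, set 0) → VC-HIT  vc=[2]
12: 0x2c (blk 2, set 0) → VC-HIT  vc=[12]
13: 0x21 (blk 2, set 0) → L1-HIT  vc=[12]
14: 0xc9 (blk 12, set 0) → VC-HIT  vc=[2]
15: 0x24 (blk 2, set 0) → VC-HIT  vc=[12]

MISSES = 2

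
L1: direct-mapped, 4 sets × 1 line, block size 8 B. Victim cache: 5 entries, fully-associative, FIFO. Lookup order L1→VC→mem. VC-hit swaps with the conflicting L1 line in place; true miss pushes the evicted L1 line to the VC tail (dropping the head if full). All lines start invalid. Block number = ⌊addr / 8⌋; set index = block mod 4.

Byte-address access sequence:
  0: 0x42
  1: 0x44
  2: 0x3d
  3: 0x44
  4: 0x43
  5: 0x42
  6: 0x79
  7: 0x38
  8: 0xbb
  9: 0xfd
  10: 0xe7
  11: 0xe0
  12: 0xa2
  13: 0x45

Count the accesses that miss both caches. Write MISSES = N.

#0 0x42→b8/s0 MISS; vc=[]
#1 0x44→b8/s0 L1-HIT; vc=[]
#2 0x3d→b7/s3 MISS; vc=[]
#3 0x44→b8/s0 L1-HIT; vc=[]
#4 0x43→b8/s0 L1-HIT; vc=[]
#5 0x42→b8/s0 L1-HIT; vc=[]
#6 0x79→b15/s3 MISS; vc=[7]
#7 0x38→b7/s3 VC-HIT; vc=[15]
#8 0xbb→b23/s3 MISS; vc=[15,7]
#9 0xfd→b31/s3 MISS; vc=[15,7,23]
#10 0xe7→b28/s0 MISS; vc=[15,7,23,8]
#11 0xe0→b28/s0 L1-HIT; vc=[15,7,23,8]
#12 0xa2→b20/s0 MISS; vc=[15,7,23,8,28]
#13 0x45→b8/s0 VC-HIT; vc=[15,7,23,20,28]

MISSES = 7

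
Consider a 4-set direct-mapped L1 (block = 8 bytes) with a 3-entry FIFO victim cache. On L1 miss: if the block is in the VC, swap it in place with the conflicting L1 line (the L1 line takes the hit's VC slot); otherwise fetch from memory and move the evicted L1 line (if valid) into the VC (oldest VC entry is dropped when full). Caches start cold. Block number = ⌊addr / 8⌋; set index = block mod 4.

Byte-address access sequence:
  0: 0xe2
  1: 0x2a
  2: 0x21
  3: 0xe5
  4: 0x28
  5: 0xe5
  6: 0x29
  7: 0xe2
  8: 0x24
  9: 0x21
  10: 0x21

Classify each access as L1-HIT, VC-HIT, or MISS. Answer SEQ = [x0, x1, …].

SEQ = [MISS, MISS, MISS, VC-HIT, L1-HIT, L1-HIT, L1-HIT, L1-HIT, VC-HIT, L1-HIT, L1-HIT]

  [0] addr=0xe2 blk=28 s=0: MISS | VC []
  [1] addr=0x2a blk=5 s=1: MISS | VC []
  [2] addr=0x21 blk=4 s=0: MISS | VC [28]
  [3] addr=0xe5 blk=28 s=0: VC-HIT | VC [4]
  [4] addr=0x28 blk=5 s=1: L1-HIT | VC [4]
  [5] addr=0xe5 blk=28 s=0: L1-HIT | VC [4]
  [6] addr=0x29 blk=5 s=1: L1-HIT | VC [4]
  [7] addr=0xe2 blk=28 s=0: L1-HIT | VC [4]
  [8] addr=0x24 blk=4 s=0: VC-HIT | VC [28]
  [9] addr=0x21 blk=4 s=0: L1-HIT | VC [28]
  [10] addr=0x21 blk=4 s=0: L1-HIT | VC [28]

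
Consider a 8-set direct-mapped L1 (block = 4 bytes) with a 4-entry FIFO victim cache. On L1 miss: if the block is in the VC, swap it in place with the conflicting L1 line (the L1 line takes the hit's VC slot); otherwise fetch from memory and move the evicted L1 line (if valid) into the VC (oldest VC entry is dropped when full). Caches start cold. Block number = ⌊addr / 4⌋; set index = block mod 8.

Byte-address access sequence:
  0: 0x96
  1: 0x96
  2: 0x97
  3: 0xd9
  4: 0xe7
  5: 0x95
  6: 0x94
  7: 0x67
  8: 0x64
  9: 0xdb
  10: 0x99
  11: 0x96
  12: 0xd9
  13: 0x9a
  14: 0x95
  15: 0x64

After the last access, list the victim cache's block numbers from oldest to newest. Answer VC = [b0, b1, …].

#0 0x96→b37/s5 MISS; vc=[]
#1 0x96→b37/s5 L1-HIT; vc=[]
#2 0x97→b37/s5 L1-HIT; vc=[]
#3 0xd9→b54/s6 MISS; vc=[]
#4 0xe7→b57/s1 MISS; vc=[]
#5 0x95→b37/s5 L1-HIT; vc=[]
#6 0x94→b37/s5 L1-HIT; vc=[]
#7 0x67→b25/s1 MISS; vc=[57]
#8 0x64→b25/s1 L1-HIT; vc=[57]
#9 0xdb→b54/s6 L1-HIT; vc=[57]
#10 0x99→b38/s6 MISS; vc=[57,54]
#11 0x96→b37/s5 L1-HIT; vc=[57,54]
#12 0xd9→b54/s6 VC-HIT; vc=[57,38]
#13 0x9a→b38/s6 VC-HIT; vc=[57,54]
#14 0x95→b37/s5 L1-HIT; vc=[57,54]
#15 0x64→b25/s1 L1-HIT; vc=[57,54]

VC = [57, 54]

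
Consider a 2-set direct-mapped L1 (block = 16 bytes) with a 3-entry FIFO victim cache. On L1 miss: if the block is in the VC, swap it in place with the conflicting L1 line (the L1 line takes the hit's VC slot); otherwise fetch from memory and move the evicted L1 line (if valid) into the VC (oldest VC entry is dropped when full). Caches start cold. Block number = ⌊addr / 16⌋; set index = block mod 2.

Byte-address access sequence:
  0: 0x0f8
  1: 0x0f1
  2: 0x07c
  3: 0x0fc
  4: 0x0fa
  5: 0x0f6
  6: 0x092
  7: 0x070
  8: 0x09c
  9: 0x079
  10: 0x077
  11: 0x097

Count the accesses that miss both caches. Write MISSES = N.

#0 0xf8→b15/s1 MISS; vc=[]
#1 0xf1→b15/s1 L1-HIT; vc=[]
#2 0x7c→b7/s1 MISS; vc=[15]
#3 0xfc→b15/s1 VC-HIT; vc=[7]
#4 0xfa→b15/s1 L1-HIT; vc=[7]
#5 0xf6→b15/s1 L1-HIT; vc=[7]
#6 0x92→b9/s1 MISS; vc=[7,15]
#7 0x70→b7/s1 VC-HIT; vc=[9,15]
#8 0x9c→b9/s1 VC-HIT; vc=[7,15]
#9 0x79→b7/s1 VC-HIT; vc=[9,15]
#10 0x77→b7/s1 L1-HIT; vc=[9,15]
#11 0x97→b9/s1 VC-HIT; vc=[7,15]

MISSES = 3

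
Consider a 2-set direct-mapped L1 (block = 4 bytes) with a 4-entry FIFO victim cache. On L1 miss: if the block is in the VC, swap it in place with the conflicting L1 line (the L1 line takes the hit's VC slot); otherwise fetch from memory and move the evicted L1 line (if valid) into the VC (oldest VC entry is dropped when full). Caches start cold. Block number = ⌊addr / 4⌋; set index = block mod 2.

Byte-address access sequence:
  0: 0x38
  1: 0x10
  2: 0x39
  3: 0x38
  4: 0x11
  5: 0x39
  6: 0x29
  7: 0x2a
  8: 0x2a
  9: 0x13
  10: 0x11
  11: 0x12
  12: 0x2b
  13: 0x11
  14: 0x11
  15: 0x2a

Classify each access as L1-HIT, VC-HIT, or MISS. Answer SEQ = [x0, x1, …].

0: 0x38 (blk 14, set 0) → MISS  vc=[]
1: 0x10 (blk 4, set 0) → MISS  vc=[14]
2: 0x39 (blk 14, set 0) → VC-HIT  vc=[4]
3: 0x38 (blk 14, set 0) → L1-HIT  vc=[4]
4: 0x11 (blk 4, set 0) → VC-HIT  vc=[14]
5: 0x39 (blk 14, set 0) → VC-HIT  vc=[4]
6: 0x29 (blk 10, set 0) → MISS  vc=[4, 14]
7: 0x2a (blk 10, set 0) → L1-HIT  vc=[4, 14]
8: 0x2a (blk 10, set 0) → L1-HIT  vc=[4, 14]
9: 0x13 (blk 4, set 0) → VC-HIT  vc=[10, 14]
10: 0x11 (blk 4, set 0) → L1-HIT  vc=[10, 14]
11: 0x12 (blk 4, set 0) → L1-HIT  vc=[10, 14]
12: 0x2b (blk 10, set 0) → VC-HIT  vc=[4, 14]
13: 0x11 (blk 4, set 0) → VC-HIT  vc=[10, 14]
14: 0x11 (blk 4, set 0) → L1-HIT  vc=[10, 14]
15: 0x2a (blk 10, set 0) → VC-HIT  vc=[4, 14]

SEQ = [MISS, MISS, VC-HIT, L1-HIT, VC-HIT, VC-HIT, MISS, L1-HIT, L1-HIT, VC-HIT, L1-HIT, L1-HIT, VC-HIT, VC-HIT, L1-HIT, VC-HIT]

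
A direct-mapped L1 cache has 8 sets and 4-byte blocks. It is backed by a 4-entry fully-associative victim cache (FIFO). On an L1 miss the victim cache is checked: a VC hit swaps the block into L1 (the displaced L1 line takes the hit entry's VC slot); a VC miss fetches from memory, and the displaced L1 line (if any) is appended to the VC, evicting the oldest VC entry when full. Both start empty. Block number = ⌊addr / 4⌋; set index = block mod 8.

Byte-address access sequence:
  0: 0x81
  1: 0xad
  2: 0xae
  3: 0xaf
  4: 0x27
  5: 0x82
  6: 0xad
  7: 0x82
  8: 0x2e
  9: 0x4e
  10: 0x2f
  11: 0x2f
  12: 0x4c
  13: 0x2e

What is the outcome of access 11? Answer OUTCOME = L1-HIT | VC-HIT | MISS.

0: 0x81 (blk 32, set 0) → MISS  vc=[]
1: 0xad (blk 43, set 3) → MISS  vc=[]
2: 0xae (blk 43, set 3) → L1-HIT  vc=[]
3: 0xaf (blk 43, set 3) → L1-HIT  vc=[]
4: 0x27 (blk 9, set 1) → MISS  vc=[]
5: 0x82 (blk 32, set 0) → L1-HIT  vc=[]
6: 0xad (blk 43, set 3) → L1-HIT  vc=[]
7: 0x82 (blk 32, set 0) → L1-HIT  vc=[]
8: 0x2e (blk 11, set 3) → MISS  vc=[43]
9: 0x4e (blk 19, set 3) → MISS  vc=[43, 11]
10: 0x2f (blk 11, set 3) → VC-HIT  vc=[43, 19]
11: 0x2f (blk 11, set 3) → L1-HIT  vc=[43, 19]
12: 0x4c (blk 19, set 3) → VC-HIT  vc=[43, 11]
13: 0x2e (blk 11, set 3) → VC-HIT  vc=[43, 19]

OUTCOME = L1-HIT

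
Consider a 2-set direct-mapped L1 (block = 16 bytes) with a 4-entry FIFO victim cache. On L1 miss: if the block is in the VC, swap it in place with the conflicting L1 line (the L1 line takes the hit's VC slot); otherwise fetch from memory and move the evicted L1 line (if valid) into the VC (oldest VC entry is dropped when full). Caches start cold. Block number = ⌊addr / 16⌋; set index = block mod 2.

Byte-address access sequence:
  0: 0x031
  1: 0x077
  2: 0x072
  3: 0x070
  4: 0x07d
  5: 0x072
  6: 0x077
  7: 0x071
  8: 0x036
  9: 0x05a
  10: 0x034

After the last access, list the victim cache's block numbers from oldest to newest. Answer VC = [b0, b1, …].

  [0] addr=0x31 blk=3 s=1: MISS | VC []
  [1] addr=0x77 blk=7 s=1: MISS | VC [3]
  [2] addr=0x72 blk=7 s=1: L1-HIT | VC [3]
  [3] addr=0x70 blk=7 s=1: L1-HIT | VC [3]
  [4] addr=0x7d blk=7 s=1: L1-HIT | VC [3]
  [5] addr=0x72 blk=7 s=1: L1-HIT | VC [3]
  [6] addr=0x77 blk=7 s=1: L1-HIT | VC [3]
  [7] addr=0x71 blk=7 s=1: L1-HIT | VC [3]
  [8] addr=0x36 blk=3 s=1: VC-HIT | VC [7]
  [9] addr=0x5a blk=5 s=1: MISS | VC [7, 3]
  [10] addr=0x34 blk=3 s=1: VC-HIT | VC [7, 5]

VC = [7, 5]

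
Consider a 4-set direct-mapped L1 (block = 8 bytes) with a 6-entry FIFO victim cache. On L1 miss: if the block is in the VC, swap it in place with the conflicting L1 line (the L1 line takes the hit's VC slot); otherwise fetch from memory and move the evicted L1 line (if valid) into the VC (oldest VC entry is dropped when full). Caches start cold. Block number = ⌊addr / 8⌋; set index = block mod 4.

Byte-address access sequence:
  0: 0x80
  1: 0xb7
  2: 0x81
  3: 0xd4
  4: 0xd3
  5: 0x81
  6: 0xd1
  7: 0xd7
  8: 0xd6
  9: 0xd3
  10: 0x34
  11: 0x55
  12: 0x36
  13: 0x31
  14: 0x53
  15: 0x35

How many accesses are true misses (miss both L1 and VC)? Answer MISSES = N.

MISSES = 5

0: 0x80 (blk 16, set 0) → MISS  vc=[]
1: 0xb7 (blk 22, set 2) → MISS  vc=[]
2: 0x81 (blk 16, set 0) → L1-HIT  vc=[]
3: 0xd4 (blk 26, set 2) → MISS  vc=[22]
4: 0xd3 (blk 26, set 2) → L1-HIT  vc=[22]
5: 0x81 (blk 16, set 0) → L1-HIT  vc=[22]
6: 0xd1 (blk 26, set 2) → L1-HIT  vc=[22]
7: 0xd7 (blk 26, set 2) → L1-HIT  vc=[22]
8: 0xd6 (blk 26, set 2) → L1-HIT  vc=[22]
9: 0xd3 (blk 26, set 2) → L1-HIT  vc=[22]
10: 0x34 (blk 6, set 2) → MISS  vc=[22, 26]
11: 0x55 (blk 10, set 2) → MISS  vc=[22, 26, 6]
12: 0x36 (blk 6, set 2) → VC-HIT  vc=[22, 26, 10]
13: 0x31 (blk 6, set 2) → L1-HIT  vc=[22, 26, 10]
14: 0x53 (blk 10, set 2) → VC-HIT  vc=[22, 26, 6]
15: 0x35 (blk 6, set 2) → VC-HIT  vc=[22, 26, 10]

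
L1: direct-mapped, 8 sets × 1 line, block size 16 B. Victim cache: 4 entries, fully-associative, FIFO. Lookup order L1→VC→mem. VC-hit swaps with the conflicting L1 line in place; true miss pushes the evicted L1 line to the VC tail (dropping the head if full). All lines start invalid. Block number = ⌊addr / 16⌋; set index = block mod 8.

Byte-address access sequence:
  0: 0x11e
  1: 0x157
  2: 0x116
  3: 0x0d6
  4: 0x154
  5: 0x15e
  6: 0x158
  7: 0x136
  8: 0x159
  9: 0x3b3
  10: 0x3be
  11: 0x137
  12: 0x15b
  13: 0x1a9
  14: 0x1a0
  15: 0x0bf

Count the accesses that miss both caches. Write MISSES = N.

MISSES = 7

#0 0x11e→b17/s1 MISS; vc=[]
#1 0x157→b21/s5 MISS; vc=[]
#2 0x116→b17/s1 L1-HIT; vc=[]
#3 0xd6→b13/s5 MISS; vc=[21]
#4 0x154→b21/s5 VC-HIT; vc=[13]
#5 0x15e→b21/s5 L1-HIT; vc=[13]
#6 0x158→b21/s5 L1-HIT; vc=[13]
#7 0x136→b19/s3 MISS; vc=[13]
#8 0x159→b21/s5 L1-HIT; vc=[13]
#9 0x3b3→b59/s3 MISS; vc=[13,19]
#10 0x3be→b59/s3 L1-HIT; vc=[13,19]
#11 0x137→b19/s3 VC-HIT; vc=[13,59]
#12 0x15b→b21/s5 L1-HIT; vc=[13,59]
#13 0x1a9→b26/s2 MISS; vc=[13,59]
#14 0x1a0→b26/s2 L1-HIT; vc=[13,59]
#15 0xbf→b11/s3 MISS; vc=[13,59,19]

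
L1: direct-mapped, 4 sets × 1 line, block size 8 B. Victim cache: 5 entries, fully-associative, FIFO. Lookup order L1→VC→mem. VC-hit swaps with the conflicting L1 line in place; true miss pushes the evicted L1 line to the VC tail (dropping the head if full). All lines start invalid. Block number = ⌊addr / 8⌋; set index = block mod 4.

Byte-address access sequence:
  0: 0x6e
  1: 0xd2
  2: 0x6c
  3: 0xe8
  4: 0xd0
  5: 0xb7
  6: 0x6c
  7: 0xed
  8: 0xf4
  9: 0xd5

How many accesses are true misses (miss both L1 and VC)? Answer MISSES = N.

MISSES = 5

  [0] addr=0x6e blk=13 s=1: MISS | VC []
  [1] addr=0xd2 blk=26 s=2: MISS | VC []
  [2] addr=0x6c blk=13 s=1: L1-HIT | VC []
  [3] addr=0xe8 blk=29 s=1: MISS | VC [13]
  [4] addr=0xd0 blk=26 s=2: L1-HIT | VC [13]
  [5] addr=0xb7 blk=22 s=2: MISS | VC [13, 26]
  [6] addr=0x6c blk=13 s=1: VC-HIT | VC [29, 26]
  [7] addr=0xed blk=29 s=1: VC-HIT | VC [13, 26]
  [8] addr=0xf4 blk=30 s=2: MISS | VC [13, 26, 22]
  [9] addr=0xd5 blk=26 s=2: VC-HIT | VC [13, 30, 22]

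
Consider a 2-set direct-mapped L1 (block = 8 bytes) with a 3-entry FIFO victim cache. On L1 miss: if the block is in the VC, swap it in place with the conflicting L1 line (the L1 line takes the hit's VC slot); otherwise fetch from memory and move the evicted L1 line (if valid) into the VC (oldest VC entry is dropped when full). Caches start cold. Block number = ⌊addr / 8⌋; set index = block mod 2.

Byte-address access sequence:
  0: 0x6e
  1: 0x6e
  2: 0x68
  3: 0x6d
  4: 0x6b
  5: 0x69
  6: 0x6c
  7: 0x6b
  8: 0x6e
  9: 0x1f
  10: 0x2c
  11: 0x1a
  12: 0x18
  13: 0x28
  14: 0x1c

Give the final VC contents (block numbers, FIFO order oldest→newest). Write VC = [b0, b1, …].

#0 0x6e→b13/s1 MISS; vc=[]
#1 0x6e→b13/s1 L1-HIT; vc=[]
#2 0x68→b13/s1 L1-HIT; vc=[]
#3 0x6d→b13/s1 L1-HIT; vc=[]
#4 0x6b→b13/s1 L1-HIT; vc=[]
#5 0x69→b13/s1 L1-HIT; vc=[]
#6 0x6c→b13/s1 L1-HIT; vc=[]
#7 0x6b→b13/s1 L1-HIT; vc=[]
#8 0x6e→b13/s1 L1-HIT; vc=[]
#9 0x1f→b3/s1 MISS; vc=[13]
#10 0x2c→b5/s1 MISS; vc=[13,3]
#11 0x1a→b3/s1 VC-HIT; vc=[13,5]
#12 0x18→b3/s1 L1-HIT; vc=[13,5]
#13 0x28→b5/s1 VC-HIT; vc=[13,3]
#14 0x1c→b3/s1 VC-HIT; vc=[13,5]

VC = [13, 5]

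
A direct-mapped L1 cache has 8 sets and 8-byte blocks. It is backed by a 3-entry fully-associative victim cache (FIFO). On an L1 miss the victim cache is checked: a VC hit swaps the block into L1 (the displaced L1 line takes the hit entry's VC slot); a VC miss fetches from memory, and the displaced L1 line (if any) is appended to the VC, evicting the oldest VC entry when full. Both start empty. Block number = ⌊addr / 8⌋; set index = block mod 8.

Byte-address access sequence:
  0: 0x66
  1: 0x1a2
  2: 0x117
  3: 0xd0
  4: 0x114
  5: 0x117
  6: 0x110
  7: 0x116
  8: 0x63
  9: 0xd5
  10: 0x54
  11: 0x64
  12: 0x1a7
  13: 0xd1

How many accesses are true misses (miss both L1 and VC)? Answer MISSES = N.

MISSES = 5

0: 0x66 (blk 12, set 4) → MISS  vc=[]
1: 0x1a2 (blk 52, set 4) → MISS  vc=[12]
2: 0x117 (blk 34, set 2) → MISS  vc=[12]
3: 0xd0 (blk 26, set 2) → MISS  vc=[12, 34]
4: 0x114 (blk 34, set 2) → VC-HIT  vc=[12, 26]
5: 0x117 (blk 34, set 2) → L1-HIT  vc=[12, 26]
6: 0x110 (blk 34, set 2) → L1-HIT  vc=[12, 26]
7: 0x116 (blk 34, set 2) → L1-HIT  vc=[12, 26]
8: 0x63 (blk 12, set 4) → VC-HIT  vc=[52, 26]
9: 0xd5 (blk 26, set 2) → VC-HIT  vc=[52, 34]
10: 0x54 (blk 10, set 2) → MISS  vc=[52, 34, 26]
11: 0x64 (blk 12, set 4) → L1-HIT  vc=[52, 34, 26]
12: 0x1a7 (blk 52, set 4) → VC-HIT  vc=[12, 34, 26]
13: 0xd1 (blk 26, set 2) → VC-HIT  vc=[12, 34, 10]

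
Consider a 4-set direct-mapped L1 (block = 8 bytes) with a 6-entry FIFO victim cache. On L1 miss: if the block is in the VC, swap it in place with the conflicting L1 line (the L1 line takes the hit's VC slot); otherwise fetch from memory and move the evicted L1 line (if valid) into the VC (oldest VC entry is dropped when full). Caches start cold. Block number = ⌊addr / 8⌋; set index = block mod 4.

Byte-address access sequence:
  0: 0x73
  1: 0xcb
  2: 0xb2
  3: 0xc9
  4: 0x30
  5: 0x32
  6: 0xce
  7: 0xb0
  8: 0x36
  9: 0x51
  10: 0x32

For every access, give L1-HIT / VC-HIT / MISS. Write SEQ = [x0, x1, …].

  [0] addr=0x73 blk=14 s=2: MISS | VC []
  [1] addr=0xcb blk=25 s=1: MISS | VC []
  [2] addr=0xb2 blk=22 s=2: MISS | VC [14]
  [3] addr=0xc9 blk=25 s=1: L1-HIT | VC [14]
  [4] addr=0x30 blk=6 s=2: MISS | VC [14, 22]
  [5] addr=0x32 blk=6 s=2: L1-HIT | VC [14, 22]
  [6] addr=0xce blk=25 s=1: L1-HIT | VC [14, 22]
  [7] addr=0xb0 blk=22 s=2: VC-HIT | VC [14, 6]
  [8] addr=0x36 blk=6 s=2: VC-HIT | VC [14, 22]
  [9] addr=0x51 blk=10 s=2: MISS | VC [14, 22, 6]
  [10] addr=0x32 blk=6 s=2: VC-HIT | VC [14, 22, 10]

SEQ = [MISS, MISS, MISS, L1-HIT, MISS, L1-HIT, L1-HIT, VC-HIT, VC-HIT, MISS, VC-HIT]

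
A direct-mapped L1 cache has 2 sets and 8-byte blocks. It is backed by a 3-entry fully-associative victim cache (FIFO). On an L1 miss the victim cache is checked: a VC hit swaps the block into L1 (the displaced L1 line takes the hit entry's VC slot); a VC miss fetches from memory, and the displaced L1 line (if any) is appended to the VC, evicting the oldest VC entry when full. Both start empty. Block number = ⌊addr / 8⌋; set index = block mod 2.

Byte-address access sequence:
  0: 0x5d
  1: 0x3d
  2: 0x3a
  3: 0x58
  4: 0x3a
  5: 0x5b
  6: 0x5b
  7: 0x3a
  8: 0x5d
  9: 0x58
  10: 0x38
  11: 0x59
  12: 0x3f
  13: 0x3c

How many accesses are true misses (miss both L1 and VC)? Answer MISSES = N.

  [0] addr=0x5d blk=11 s=1: MISS | VC []
  [1] addr=0x3d blk=7 s=1: MISS | VC [11]
  [2] addr=0x3a blk=7 s=1: L1-HIT | VC [11]
  [3] addr=0x58 blk=11 s=1: VC-HIT | VC [7]
  [4] addr=0x3a blk=7 s=1: VC-HIT | VC [11]
  [5] addr=0x5b blk=11 s=1: VC-HIT | VC [7]
  [6] addr=0x5b blk=11 s=1: L1-HIT | VC [7]
  [7] addr=0x3a blk=7 s=1: VC-HIT | VC [11]
  [8] addr=0x5d blk=11 s=1: VC-HIT | VC [7]
  [9] addr=0x58 blk=11 s=1: L1-HIT | VC [7]
  [10] addr=0x38 blk=7 s=1: VC-HIT | VC [11]
  [11] addr=0x59 blk=11 s=1: VC-HIT | VC [7]
  [12] addr=0x3f blk=7 s=1: VC-HIT | VC [11]
  [13] addr=0x3c blk=7 s=1: L1-HIT | VC [11]

MISSES = 2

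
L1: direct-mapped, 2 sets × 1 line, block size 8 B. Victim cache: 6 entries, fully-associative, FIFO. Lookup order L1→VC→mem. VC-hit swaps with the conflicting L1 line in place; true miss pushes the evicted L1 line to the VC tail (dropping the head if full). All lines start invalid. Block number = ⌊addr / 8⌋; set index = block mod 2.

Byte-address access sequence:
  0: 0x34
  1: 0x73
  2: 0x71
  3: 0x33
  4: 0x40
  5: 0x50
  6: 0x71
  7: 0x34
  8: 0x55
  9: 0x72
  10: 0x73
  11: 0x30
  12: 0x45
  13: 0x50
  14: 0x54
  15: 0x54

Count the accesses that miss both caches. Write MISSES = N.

MISSES = 4

0: 0x34 (blk 6, set 0) → MISS  vc=[]
1: 0x73 (blk 14, set 0) → MISS  vc=[6]
2: 0x71 (blk 14, set 0) → L1-HIT  vc=[6]
3: 0x33 (blk 6, set 0) → VC-HIT  vc=[14]
4: 0x40 (blk 8, set 0) → MISS  vc=[14, 6]
5: 0x50 (blk 10, set 0) → MISS  vc=[14, 6, 8]
6: 0x71 (blk 14, set 0) → VC-HIT  vc=[10, 6, 8]
7: 0x34 (blk 6, set 0) → VC-HIT  vc=[10, 14, 8]
8: 0x55 (blk 10, set 0) → VC-HIT  vc=[6, 14, 8]
9: 0x72 (blk 14, set 0) → VC-HIT  vc=[6, 10, 8]
10: 0x73 (blk 14, set 0) → L1-HIT  vc=[6, 10, 8]
11: 0x30 (blk 6, set 0) → VC-HIT  vc=[14, 10, 8]
12: 0x45 (blk 8, set 0) → VC-HIT  vc=[14, 10, 6]
13: 0x50 (blk 10, set 0) → VC-HIT  vc=[14, 8, 6]
14: 0x54 (blk 10, set 0) → L1-HIT  vc=[14, 8, 6]
15: 0x54 (blk 10, set 0) → L1-HIT  vc=[14, 8, 6]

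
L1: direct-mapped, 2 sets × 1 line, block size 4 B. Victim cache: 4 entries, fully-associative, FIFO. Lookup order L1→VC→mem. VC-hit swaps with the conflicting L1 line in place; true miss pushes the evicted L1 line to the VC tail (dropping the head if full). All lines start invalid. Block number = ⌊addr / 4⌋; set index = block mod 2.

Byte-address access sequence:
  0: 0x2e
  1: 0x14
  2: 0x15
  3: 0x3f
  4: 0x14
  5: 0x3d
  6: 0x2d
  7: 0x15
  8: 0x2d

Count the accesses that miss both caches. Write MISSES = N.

MISSES = 3

  [0] addr=0x2e blk=11 s=1: MISS | VC []
  [1] addr=0x14 blk=5 s=1: MISS | VC [11]
  [2] addr=0x15 blk=5 s=1: L1-HIT | VC [11]
  [3] addr=0x3f blk=15 s=1: MISS | VC [11, 5]
  [4] addr=0x14 blk=5 s=1: VC-HIT | VC [11, 15]
  [5] addr=0x3d blk=15 s=1: VC-HIT | VC [11, 5]
  [6] addr=0x2d blk=11 s=1: VC-HIT | VC [15, 5]
  [7] addr=0x15 blk=5 s=1: VC-HIT | VC [15, 11]
  [8] addr=0x2d blk=11 s=1: VC-HIT | VC [15, 5]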